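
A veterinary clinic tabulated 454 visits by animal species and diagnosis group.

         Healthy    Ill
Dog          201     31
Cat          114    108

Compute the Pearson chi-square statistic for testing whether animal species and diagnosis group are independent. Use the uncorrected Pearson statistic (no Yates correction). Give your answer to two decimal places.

Row totals: 232, 222. Column totals: 315, 139. Grand total N = 454.
Expected counts (row total × column total / N):
  Dog, Healthy: 232×315/454 = 160.969
  Dog, Ill: 232×139/454 = 71.031
  Cat, Healthy: 222×315/454 = 154.031
  Cat, Ill: 222×139/454 = 67.969
Contributions (O − E)²/E:
  (201 − 160.969)²/160.969 = 9.9552
  (31 − 71.031)²/71.031 = 22.5603
  (114 − 154.031)²/154.031 = 10.4036
  (108 − 67.969)²/67.969 = 23.5766
χ² = 9.9552 + 22.5603 + 10.4036 + 23.5766 = 66.50

66.50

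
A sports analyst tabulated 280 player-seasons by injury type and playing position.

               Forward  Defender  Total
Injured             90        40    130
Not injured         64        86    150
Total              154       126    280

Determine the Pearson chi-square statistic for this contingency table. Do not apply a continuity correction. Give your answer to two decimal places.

19.86

Grand total N = 280.
Expected counts (row total × column total / N):
  Injured, Forward: 130×154/280 = 71.500
  Injured, Defender: 130×126/280 = 58.500
  Not injured, Forward: 150×154/280 = 82.500
  Not injured, Defender: 150×126/280 = 67.500
Contributions (O − E)²/E:
  (90 − 71.500)²/71.500 = 4.7867
  (40 − 58.500)²/58.500 = 5.8504
  (64 − 82.500)²/82.500 = 4.1485
  (86 − 67.500)²/67.500 = 5.0704
χ² = 4.7867 + 5.8504 + 4.1485 + 5.0704 = 19.86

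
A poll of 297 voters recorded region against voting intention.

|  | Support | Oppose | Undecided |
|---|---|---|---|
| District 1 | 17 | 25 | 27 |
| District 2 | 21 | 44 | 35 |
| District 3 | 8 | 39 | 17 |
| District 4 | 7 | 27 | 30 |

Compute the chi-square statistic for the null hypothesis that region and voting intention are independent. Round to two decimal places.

13.73

Row totals: 69, 100, 64, 64. Column totals: 53, 135, 109. Grand total N = 297.
Expected counts (row total × column total / N):
  District 1, Support: 69×53/297 = 12.313
  District 1, Oppose: 69×135/297 = 31.364
  District 1, Undecided: 69×109/297 = 25.323
  District 2, Support: 100×53/297 = 17.845
  District 2, Oppose: 100×135/297 = 45.455
  District 2, Undecided: 100×109/297 = 36.700
  District 3, Support: 64×53/297 = 11.421
  District 3, Oppose: 64×135/297 = 29.091
  District 3, Undecided: 64×109/297 = 23.488
  District 4, Support: 64×53/297 = 11.421
  District 4, Oppose: 64×135/297 = 29.091
  District 4, Undecided: 64×109/297 = 23.488
Contributions (O − E)²/E:
  (17 − 12.313)²/12.313 = 1.7841
  (25 − 31.364)²/31.364 = 1.2913
  (27 − 25.323)²/25.323 = 0.1111
  (21 − 17.845)²/17.845 = 0.5578
  (44 − 45.455)²/45.455 = 0.0466
  (35 − 36.700)²/36.700 = 0.0787
  (8 − 11.421)²/11.421 = 1.0247
  (39 − 29.091)²/29.091 = 3.3752
  (17 − 23.488)²/23.488 = 1.7922
  (7 − 11.421)²/11.421 = 1.7113
  (27 − 29.091)²/29.091 = 0.1503
  (30 − 23.488)²/23.488 = 1.8054
χ² = 1.7841 + 1.2913 + 0.1111 + 0.5578 + 0.0466 + 0.0787 + 1.0247 + 3.3752 + 1.7922 + 1.7113 + 0.1503 + 1.8054 = 13.73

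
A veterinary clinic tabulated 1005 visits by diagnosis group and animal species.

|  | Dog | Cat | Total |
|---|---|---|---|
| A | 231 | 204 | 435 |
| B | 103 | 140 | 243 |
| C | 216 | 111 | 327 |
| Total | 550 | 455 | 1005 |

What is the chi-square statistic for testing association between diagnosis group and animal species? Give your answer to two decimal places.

Grand total N = 1005.
Expected counts (row total × column total / N):
  A, Dog: 435×550/1005 = 238.060
  A, Cat: 435×455/1005 = 196.940
  B, Dog: 243×550/1005 = 132.985
  B, Cat: 243×455/1005 = 110.015
  C, Dog: 327×550/1005 = 178.955
  C, Cat: 327×455/1005 = 148.045
Contributions (O − E)²/E:
  (231 − 238.060)²/238.060 = 0.2094
  (204 − 196.940)²/196.940 = 0.2531
  (103 − 132.985)²/132.985 = 6.7609
  (140 − 110.015)²/110.015 = 8.1725
  (216 − 178.955)²/178.955 = 7.6686
  (111 − 148.045)²/148.045 = 9.2697
χ² = 0.2094 + 0.2531 + 6.7609 + 8.1725 + 7.6686 + 9.2697 = 32.33

32.33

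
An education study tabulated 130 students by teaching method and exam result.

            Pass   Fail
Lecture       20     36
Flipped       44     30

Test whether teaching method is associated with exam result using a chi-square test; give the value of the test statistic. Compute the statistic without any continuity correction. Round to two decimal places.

Row totals: 56, 74. Column totals: 64, 66. Grand total N = 130.
Expected counts (row total × column total / N):
  Lecture, Pass: 56×64/130 = 27.56923
  Lecture, Fail: 56×66/130 = 28.43077
  Flipped, Pass: 74×64/130 = 36.43077
  Flipped, Fail: 74×66/130 = 37.56923
Contributions (O − E)²/E:
  (20 − 27.56923)²/27.56923 = 2.0782
  (36 − 28.43077)²/28.43077 = 2.0152
  (44 − 36.43077)²/36.43077 = 1.5727
  (30 − 37.56923)²/37.56923 = 1.5250
χ² = 2.0782 + 2.0152 + 1.5727 + 1.5250 = 7.19

7.19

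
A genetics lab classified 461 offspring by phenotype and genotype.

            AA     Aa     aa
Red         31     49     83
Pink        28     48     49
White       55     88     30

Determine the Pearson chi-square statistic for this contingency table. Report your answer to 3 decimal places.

42.828

Row totals: 163, 125, 173. Column totals: 114, 185, 162. Grand total N = 461.
Expected counts (row total × column total / N):
  Red, AA: 163×114/461 = 40.3080
  Red, Aa: 163×185/461 = 65.4121
  Red, aa: 163×162/461 = 57.2798
  Pink, AA: 125×114/461 = 30.9111
  Pink, Aa: 125×185/461 = 50.1627
  Pink, aa: 125×162/461 = 43.9262
  White, AA: 173×114/461 = 42.7809
  White, Aa: 173×185/461 = 69.4252
  White, aa: 173×162/461 = 60.7939
Contributions (O − E)²/E:
  (31 − 40.3080)²/40.3080 = 2.1494
  (49 − 65.4121)²/65.4121 = 4.1178
  (83 − 57.2798)²/57.2798 = 11.5491
  (28 − 30.9111)²/30.9111 = 0.2742
  (48 − 50.1627)²/50.1627 = 0.0932
  (49 − 43.9262)²/43.9262 = 0.5861
  (55 − 42.7809)²/42.7809 = 3.4900
  (88 − 69.4252)²/69.4252 = 4.9697
  (30 − 60.7939)²/60.7939 = 15.5980
χ² = 2.1494 + 4.1178 + 11.5491 + 0.2742 + 0.0932 + 0.5861 + 3.4900 + 4.9697 + 15.5980 = 42.828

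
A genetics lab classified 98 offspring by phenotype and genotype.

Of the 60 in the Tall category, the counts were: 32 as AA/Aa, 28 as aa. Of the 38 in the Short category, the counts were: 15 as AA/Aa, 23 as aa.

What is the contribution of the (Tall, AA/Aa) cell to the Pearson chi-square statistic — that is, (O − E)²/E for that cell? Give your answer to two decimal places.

Row total (Tall) = 60; column total (AA/Aa) = 47; N = 98.
Expected count E = 60 × 47 / 98 = 28.776.
Contribution = (O − E)²/E = (32 − 28.776)² / 28.776 = 0.36.

0.36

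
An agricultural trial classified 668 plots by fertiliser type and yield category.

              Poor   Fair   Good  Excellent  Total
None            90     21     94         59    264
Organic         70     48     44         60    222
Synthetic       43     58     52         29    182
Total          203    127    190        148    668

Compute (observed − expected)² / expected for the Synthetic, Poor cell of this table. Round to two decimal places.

Row total (Synthetic) = 182; column total (Poor) = 203; N = 668.
Expected count E = 182 × 203 / 668 = 55.308.
Contribution = (O − E)²/E = (43 − 55.308)² / 55.308 = 2.74.

2.74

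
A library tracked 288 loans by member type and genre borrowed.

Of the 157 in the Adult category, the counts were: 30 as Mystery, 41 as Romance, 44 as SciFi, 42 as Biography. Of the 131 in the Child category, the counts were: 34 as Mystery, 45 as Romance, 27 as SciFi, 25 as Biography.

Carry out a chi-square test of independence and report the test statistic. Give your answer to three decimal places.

Row totals: 157, 131. Column totals: 64, 86, 71, 67. Grand total N = 288.
Expected counts (row total × column total / N):
  Adult, Mystery: 157×64/288 = 34.8889
  Adult, Romance: 157×86/288 = 46.8819
  Adult, SciFi: 157×71/288 = 38.7049
  Adult, Biography: 157×67/288 = 36.5243
  Child, Mystery: 131×64/288 = 29.1111
  Child, Romance: 131×86/288 = 39.1181
  Child, SciFi: 131×71/288 = 32.2951
  Child, Biography: 131×67/288 = 30.4757
Contributions (O − E)²/E:
  (30 − 34.8889)²/34.8889 = 0.6851
  (41 − 46.8819)²/46.8819 = 0.7380
  (44 − 38.7049)²/38.7049 = 0.7244
  (42 − 36.5243)²/36.5243 = 0.8209
  (34 − 29.1111)²/29.1111 = 0.8210
  (45 − 39.1181)²/39.1181 = 0.8844
  (27 − 32.2951)²/32.2951 = 0.8682
  (25 − 30.4757)²/30.4757 = 0.9838
χ² = 0.6851 + 0.7380 + 0.7244 + 0.8209 + 0.8210 + 0.8844 + 0.8682 + 0.9838 = 6.526

6.526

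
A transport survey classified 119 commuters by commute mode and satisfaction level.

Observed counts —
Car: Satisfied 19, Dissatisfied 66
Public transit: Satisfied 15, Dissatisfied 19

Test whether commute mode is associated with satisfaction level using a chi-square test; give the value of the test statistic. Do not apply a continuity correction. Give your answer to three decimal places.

Row totals: 85, 34. Column totals: 34, 85. Grand total N = 119.
Expected counts (row total × column total / N):
  Car, Satisfied: 85×34/119 = 24.2857
  Car, Dissatisfied: 85×85/119 = 60.7143
  Public transit, Satisfied: 34×34/119 = 9.7143
  Public transit, Dissatisfied: 34×85/119 = 24.2857
Contributions (O − E)²/E:
  (19 − 24.2857)²/24.2857 = 1.1504
  (66 − 60.7143)²/60.7143 = 0.4602
  (15 − 9.7143)²/9.7143 = 2.8760
  (19 − 24.2857)²/24.2857 = 1.1504
χ² = 1.1504 + 0.4602 + 2.8760 + 1.1504 = 5.637

5.637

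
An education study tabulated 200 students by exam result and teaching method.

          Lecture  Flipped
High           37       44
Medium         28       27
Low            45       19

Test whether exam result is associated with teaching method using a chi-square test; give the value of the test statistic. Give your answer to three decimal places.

Row totals: 81, 55, 64. Column totals: 110, 90. Grand total N = 200.
Expected counts (row total × column total / N):
  High, Lecture: 81×110/200 = 44.5500
  High, Flipped: 81×90/200 = 36.4500
  Medium, Lecture: 55×110/200 = 30.2500
  Medium, Flipped: 55×90/200 = 24.7500
  Low, Lecture: 64×110/200 = 35.2000
  Low, Flipped: 64×90/200 = 28.8000
Contributions (O − E)²/E:
  (37 − 44.5500)²/44.5500 = 1.2795
  (44 − 36.4500)²/36.4500 = 1.5639
  (28 − 30.2500)²/30.2500 = 0.1674
  (27 − 24.7500)²/24.7500 = 0.2045
  (45 − 35.2000)²/35.2000 = 2.7284
  (19 − 28.8000)²/28.8000 = 3.3347
χ² = 1.2795 + 1.5639 + 0.1674 + 0.2045 + 2.7284 + 3.3347 = 9.278

9.278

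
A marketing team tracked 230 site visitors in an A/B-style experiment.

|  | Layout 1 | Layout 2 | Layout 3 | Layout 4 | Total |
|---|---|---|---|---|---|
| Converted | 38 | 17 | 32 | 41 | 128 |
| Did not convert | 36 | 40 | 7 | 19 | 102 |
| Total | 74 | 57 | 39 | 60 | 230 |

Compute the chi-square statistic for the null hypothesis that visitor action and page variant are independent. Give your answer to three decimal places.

30.883

Grand total N = 230.
Expected counts (row total × column total / N):
  Converted, Layout 1: 128×74/230 = 41.1826
  Converted, Layout 2: 128×57/230 = 31.7217
  Converted, Layout 3: 128×39/230 = 21.7043
  Converted, Layout 4: 128×60/230 = 33.3913
  Did not convert, Layout 1: 102×74/230 = 32.8174
  Did not convert, Layout 2: 102×57/230 = 25.2783
  Did not convert, Layout 3: 102×39/230 = 17.2957
  Did not convert, Layout 4: 102×60/230 = 26.6087
Contributions (O − E)²/E:
  (38 − 41.1826)²/41.1826 = 0.2460
  (17 − 31.7217)²/31.7217 = 6.8322
  (32 − 21.7043)²/21.7043 = 4.8839
  (41 − 33.3913)²/33.3913 = 1.7338
  (36 − 32.8174)²/32.8174 = 0.3086
  (40 − 25.2783)²/25.2783 = 8.5737
  (7 − 17.2957)²/17.2957 = 6.1288
  (19 − 26.6087)²/26.6087 = 2.1757
χ² = 0.2460 + 6.8322 + 4.8839 + 1.7338 + 0.3086 + 8.5737 + 6.1288 + 2.1757 = 30.883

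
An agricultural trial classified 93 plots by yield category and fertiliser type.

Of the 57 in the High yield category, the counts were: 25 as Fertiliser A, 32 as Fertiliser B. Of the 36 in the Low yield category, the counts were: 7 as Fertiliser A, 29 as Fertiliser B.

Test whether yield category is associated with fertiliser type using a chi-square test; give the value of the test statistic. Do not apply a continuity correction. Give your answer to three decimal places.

Row totals: 57, 36. Column totals: 32, 61. Grand total N = 93.
Expected counts (row total × column total / N):
  High yield, Fertiliser A: 57×32/93 = 19.6129
  High yield, Fertiliser B: 57×61/93 = 37.3871
  Low yield, Fertiliser A: 36×32/93 = 12.3871
  Low yield, Fertiliser B: 36×61/93 = 23.6129
Contributions (O − E)²/E:
  (25 − 19.6129)²/19.6129 = 1.4797
  (32 − 37.3871)²/37.3871 = 0.7762
  (7 − 12.3871)²/12.3871 = 2.3428
  (29 − 23.6129)²/23.6129 = 1.2290
χ² = 1.4797 + 0.7762 + 2.3428 + 1.2290 = 5.828

5.828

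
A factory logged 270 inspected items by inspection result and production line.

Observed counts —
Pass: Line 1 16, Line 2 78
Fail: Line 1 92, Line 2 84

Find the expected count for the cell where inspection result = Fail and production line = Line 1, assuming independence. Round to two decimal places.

Row total (Fail) = 176; column total (Line 1) = 108; grand total N = 270.
Expected count = (row total × column total) / N = 176 × 108 / 270 = 70.40.

70.40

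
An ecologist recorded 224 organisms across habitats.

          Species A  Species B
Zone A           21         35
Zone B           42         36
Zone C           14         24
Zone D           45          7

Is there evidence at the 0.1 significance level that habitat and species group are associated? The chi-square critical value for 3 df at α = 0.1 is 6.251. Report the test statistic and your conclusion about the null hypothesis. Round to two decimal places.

32.84; reject H₀

Row totals: 56, 78, 38, 52. Column totals: 122, 102. Grand total N = 224.
Expected counts (row total × column total / N):
  Zone A, Species A: 56×122/224 = 30.500
  Zone A, Species B: 56×102/224 = 25.500
  Zone B, Species A: 78×122/224 = 42.482
  Zone B, Species B: 78×102/224 = 35.518
  Zone C, Species A: 38×122/224 = 20.696
  Zone C, Species B: 38×102/224 = 17.304
  Zone D, Species A: 52×122/224 = 28.321
  Zone D, Species B: 52×102/224 = 23.679
Contributions (O − E)²/E:
  (21 − 30.500)²/30.500 = 2.9590
  (35 − 25.500)²/25.500 = 3.5392
  (42 − 42.482)²/42.482 = 0.0055
  (36 − 35.518)²/35.518 = 0.0065
  (14 − 20.696)²/20.696 = 2.1664
  (24 − 17.304)²/17.304 = 2.5911
  (45 − 28.321)²/28.321 = 9.8227
  (7 − 23.679)²/23.679 = 11.7483
χ² = 2.9590 + 3.5392 + 0.0055 + 0.0065 + 2.1664 + 2.5911 + 9.8227 + 11.7483 = 32.84
df = (4−1)(2−1) = 3. Since 32.84 > 6.251, reject the null hypothesis of independence at α = 0.1.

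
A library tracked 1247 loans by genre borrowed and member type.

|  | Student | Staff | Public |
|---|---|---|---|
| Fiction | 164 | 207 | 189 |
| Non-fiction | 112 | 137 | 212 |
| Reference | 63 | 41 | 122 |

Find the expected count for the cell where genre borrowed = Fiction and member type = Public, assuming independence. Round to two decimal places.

Row total (Fiction) = 560; column total (Public) = 523; grand total N = 1247.
Expected count = (row total × column total) / N = 560 × 523 / 1247 = 234.87.

234.87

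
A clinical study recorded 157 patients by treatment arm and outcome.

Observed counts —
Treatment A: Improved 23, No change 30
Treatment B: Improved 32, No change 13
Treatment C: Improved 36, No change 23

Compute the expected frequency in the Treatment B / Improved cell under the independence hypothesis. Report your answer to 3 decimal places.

26.083

Row total (Treatment B) = 45; column total (Improved) = 91; grand total N = 157.
Expected count = (row total × column total) / N = 45 × 91 / 157 = 26.083.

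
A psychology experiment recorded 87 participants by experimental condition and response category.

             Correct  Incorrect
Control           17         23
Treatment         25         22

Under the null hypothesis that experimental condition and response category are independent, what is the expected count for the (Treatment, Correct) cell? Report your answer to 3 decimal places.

Row total (Treatment) = 47; column total (Correct) = 42; grand total N = 87.
Expected count = (row total × column total) / N = 47 × 42 / 87 = 22.690.

22.690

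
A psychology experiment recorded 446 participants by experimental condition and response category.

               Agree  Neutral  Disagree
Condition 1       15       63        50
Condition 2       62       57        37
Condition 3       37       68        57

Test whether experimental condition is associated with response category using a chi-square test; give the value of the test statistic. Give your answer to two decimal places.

30.81

Row totals: 128, 156, 162. Column totals: 114, 188, 144. Grand total N = 446.
Expected counts (row total × column total / N):
  Condition 1, Agree: 128×114/446 = 32.717
  Condition 1, Neutral: 128×188/446 = 53.955
  Condition 1, Disagree: 128×144/446 = 41.327
  Condition 2, Agree: 156×114/446 = 39.874
  Condition 2, Neutral: 156×188/446 = 65.758
  Condition 2, Disagree: 156×144/446 = 50.368
  Condition 3, Agree: 162×114/446 = 41.408
  Condition 3, Neutral: 162×188/446 = 68.287
  Condition 3, Disagree: 162×144/446 = 52.305
Contributions (O − E)²/E:
  (15 − 32.717)²/32.717 = 9.5942
  (63 − 53.955)²/53.955 = 1.5163
  (50 − 41.327)²/41.327 = 1.8201
  (62 − 39.874)²/39.874 = 12.2777
  (57 − 65.758)²/65.758 = 1.1664
  (37 − 50.368)²/50.368 = 3.5480
  (37 − 41.408)²/41.408 = 0.4692
  (68 − 68.287)²/68.287 = 0.0012
  (57 − 52.305)²/52.305 = 0.4214
χ² = 9.5942 + 1.5163 + 1.8201 + 12.2777 + 1.1664 + 3.5480 + 0.4692 + 0.0012 + 0.4214 = 30.81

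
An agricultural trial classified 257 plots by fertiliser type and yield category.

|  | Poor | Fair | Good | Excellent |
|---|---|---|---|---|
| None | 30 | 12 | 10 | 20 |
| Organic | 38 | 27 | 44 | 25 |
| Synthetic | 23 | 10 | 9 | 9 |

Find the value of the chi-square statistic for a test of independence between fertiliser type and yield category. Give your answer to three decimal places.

14.617

Row totals: 72, 134, 51. Column totals: 91, 49, 63, 54. Grand total N = 257.
Expected counts (row total × column total / N):
  None, Poor: 72×91/257 = 25.4942
  None, Fair: 72×49/257 = 13.7276
  None, Good: 72×63/257 = 17.6498
  None, Excellent: 72×54/257 = 15.1284
  Organic, Poor: 134×91/257 = 47.4475
  Organic, Fair: 134×49/257 = 25.5486
  Organic, Good: 134×63/257 = 32.8482
  Organic, Excellent: 134×54/257 = 28.1556
  Synthetic, Poor: 51×91/257 = 18.0584
  Synthetic, Fair: 51×49/257 = 9.7237
  Synthetic, Good: 51×63/257 = 12.5019
  Synthetic, Excellent: 51×54/257 = 10.7160
Contributions (O − E)²/E:
  (30 − 25.4942)²/25.4942 = 0.7963
  (12 − 13.7276)²/13.7276 = 0.2174
  (10 − 17.6498)²/17.6498 = 3.3156
  (20 − 15.1284)²/15.1284 = 1.5687
  (38 − 47.4475)²/47.4475 = 1.8811
  (27 − 25.5486)²/25.5486 = 0.0825
  (44 − 32.8482)²/32.8482 = 3.7860
  (25 − 28.1556)²/28.1556 = 0.3537
  (23 − 18.0584)²/18.0584 = 1.3522
  (10 − 9.7237)²/9.7237 = 0.0079
  (9 − 12.5019)²/12.5019 = 0.9809
  (9 − 10.7160)²/10.7160 = 0.2748
χ² = 0.7963 + 0.2174 + 3.3156 + 1.5687 + 1.8811 + 0.0825 + 3.7860 + 0.3537 + 1.3522 + 0.0079 + 0.9809 + 0.2748 = 14.617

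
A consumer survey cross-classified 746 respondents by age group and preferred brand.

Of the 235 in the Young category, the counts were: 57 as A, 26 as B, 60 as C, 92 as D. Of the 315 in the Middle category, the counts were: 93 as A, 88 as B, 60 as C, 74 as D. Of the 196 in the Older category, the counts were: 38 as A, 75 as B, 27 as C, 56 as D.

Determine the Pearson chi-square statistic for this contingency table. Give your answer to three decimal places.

Row totals: 235, 315, 196. Column totals: 188, 189, 147, 222. Grand total N = 746.
Expected counts (row total × column total / N):
  Young, A: 235×188/746 = 59.2225
  Young, B: 235×189/746 = 59.5375
  Young, C: 235×147/746 = 46.3070
  Young, D: 235×222/746 = 69.9330
  Middle, A: 315×188/746 = 79.3834
  Middle, B: 315×189/746 = 79.8056
  Middle, C: 315×147/746 = 62.0710
  Middle, D: 315×222/746 = 93.7399
  Older, A: 196×188/746 = 49.3941
  Older, B: 196×189/746 = 49.6568
  Older, C: 196×147/746 = 38.6220
  Older, D: 196×222/746 = 58.3271
Contributions (O − E)²/E:
  (57 − 59.2225)²/59.2225 = 0.0834
  (26 − 59.5375)²/59.5375 = 18.8917
  (60 − 46.3070)²/46.3070 = 4.0490
  (92 − 69.9330)²/69.9330 = 6.9631
  (93 − 79.3834)²/79.3834 = 2.3356
  (88 − 79.8056)²/79.8056 = 0.8414
  (60 − 62.0710)²/62.0710 = 0.0691
  (74 − 93.7399)²/93.7399 = 4.1569
  (38 − 49.3941)²/49.3941 = 2.6284
  (75 − 49.6568)²/49.6568 = 12.9343
  (27 − 38.6220)²/38.6220 = 3.4973
  (56 − 58.3271)²/58.3271 = 0.0928
χ² = 0.0834 + 18.8917 + 4.0490 + 6.9631 + 2.3356 + 0.8414 + 0.0691 + 4.1569 + 2.6284 + 12.9343 + 3.4973 + 0.0928 = 56.543

56.543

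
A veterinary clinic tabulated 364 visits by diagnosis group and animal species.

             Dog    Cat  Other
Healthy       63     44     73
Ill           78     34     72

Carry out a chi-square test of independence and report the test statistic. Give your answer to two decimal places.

Row totals: 180, 184. Column totals: 141, 78, 145. Grand total N = 364.
Expected counts (row total × column total / N):
  Healthy, Dog: 180×141/364 = 69.725
  Healthy, Cat: 180×78/364 = 38.571
  Healthy, Other: 180×145/364 = 71.703
  Ill, Dog: 184×141/364 = 71.275
  Ill, Cat: 184×78/364 = 39.429
  Ill, Other: 184×145/364 = 73.297
Contributions (O − E)²/E:
  (63 − 69.725)²/69.725 = 0.6486
  (44 − 38.571)²/38.571 = 0.7642
  (73 − 71.703)²/71.703 = 0.0235
  (78 − 71.275)²/71.275 = 0.6345
  (34 − 39.429)²/39.429 = 0.7475
  (72 − 73.297)²/73.297 = 0.0230
χ² = 0.6486 + 0.7642 + 0.0235 + 0.6345 + 0.7475 + 0.0230 = 2.84

2.84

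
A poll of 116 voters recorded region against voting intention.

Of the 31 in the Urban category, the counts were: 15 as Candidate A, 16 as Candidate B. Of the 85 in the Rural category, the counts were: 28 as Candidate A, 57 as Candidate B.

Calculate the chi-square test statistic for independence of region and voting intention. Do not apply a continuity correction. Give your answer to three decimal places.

2.323

Row totals: 31, 85. Column totals: 43, 73. Grand total N = 116.
Expected counts (row total × column total / N):
  Urban, Candidate A: 31×43/116 = 11.4914
  Urban, Candidate B: 31×73/116 = 19.5086
  Rural, Candidate A: 85×43/116 = 31.5086
  Rural, Candidate B: 85×73/116 = 53.4914
Contributions (O − E)²/E:
  (15 − 11.4914)²/11.4914 = 1.0713
  (16 − 19.5086)²/19.5086 = 0.6310
  (28 − 31.5086)²/31.5086 = 0.3907
  (57 − 53.4914)²/53.4914 = 0.2301
χ² = 1.0713 + 0.6310 + 0.3907 + 0.2301 = 2.323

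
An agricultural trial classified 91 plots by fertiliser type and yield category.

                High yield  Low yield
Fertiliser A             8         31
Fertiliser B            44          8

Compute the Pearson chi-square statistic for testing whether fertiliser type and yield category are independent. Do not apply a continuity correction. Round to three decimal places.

Row totals: 39, 52. Column totals: 52, 39. Grand total N = 91.
Expected counts (row total × column total / N):
  Fertiliser A, High yield: 39×52/91 = 22.28571
  Fertiliser A, Low yield: 39×39/91 = 16.71429
  Fertiliser B, High yield: 52×52/91 = 29.71429
  Fertiliser B, Low yield: 52×39/91 = 22.28571
Contributions (O − E)²/E:
  (8 − 22.28571)²/22.28571 = 9.1575
  (31 − 16.71429)²/16.71429 = 12.2100
  (44 − 29.71429)²/29.71429 = 6.8681
  (8 − 22.28571)²/22.28571 = 9.1575
χ² = 9.1575 + 12.2100 + 6.8681 + 9.1575 = 37.393

37.393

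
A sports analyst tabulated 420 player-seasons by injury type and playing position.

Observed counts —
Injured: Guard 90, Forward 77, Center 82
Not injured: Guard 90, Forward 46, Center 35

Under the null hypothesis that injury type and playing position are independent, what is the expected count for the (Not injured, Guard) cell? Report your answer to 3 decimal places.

73.286

Row total (Not injured) = 171; column total (Guard) = 180; grand total N = 420.
Expected count = (row total × column total) / N = 171 × 180 / 420 = 73.286.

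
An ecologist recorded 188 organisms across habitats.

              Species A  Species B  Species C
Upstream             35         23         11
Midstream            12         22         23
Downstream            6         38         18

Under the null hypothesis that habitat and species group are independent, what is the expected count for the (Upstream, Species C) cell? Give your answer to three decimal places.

19.085

Row total (Upstream) = 69; column total (Species C) = 52; grand total N = 188.
Expected count = (row total × column total) / N = 69 × 52 / 188 = 19.085.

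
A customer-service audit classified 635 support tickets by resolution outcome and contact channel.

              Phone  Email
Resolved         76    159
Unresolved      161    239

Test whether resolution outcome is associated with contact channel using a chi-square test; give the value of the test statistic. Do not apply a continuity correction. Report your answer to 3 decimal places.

Row totals: 235, 400. Column totals: 237, 398. Grand total N = 635.
Expected counts (row total × column total / N):
  Resolved, Phone: 235×237/635 = 87.7087
  Resolved, Email: 235×398/635 = 147.2913
  Unresolved, Phone: 400×237/635 = 149.2913
  Unresolved, Email: 400×398/635 = 250.7087
Contributions (O − E)²/E:
  (76 − 87.7087)²/87.7087 = 1.5631
  (159 − 147.2913)²/147.2913 = 0.9308
  (161 − 149.2913)²/149.2913 = 0.9183
  (239 − 250.7087)²/250.7087 = 0.5468
χ² = 1.5631 + 0.9308 + 0.9183 + 0.5468 = 3.959

3.959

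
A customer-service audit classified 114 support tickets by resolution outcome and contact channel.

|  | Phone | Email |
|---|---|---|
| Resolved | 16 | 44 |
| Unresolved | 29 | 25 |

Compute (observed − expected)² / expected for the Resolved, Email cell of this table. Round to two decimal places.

Row total (Resolved) = 60; column total (Email) = 69; N = 114.
Expected count E = 60 × 69 / 114 = 36.316.
Contribution = (O − E)²/E = (44 − 36.316)² / 36.316 = 1.63.

1.63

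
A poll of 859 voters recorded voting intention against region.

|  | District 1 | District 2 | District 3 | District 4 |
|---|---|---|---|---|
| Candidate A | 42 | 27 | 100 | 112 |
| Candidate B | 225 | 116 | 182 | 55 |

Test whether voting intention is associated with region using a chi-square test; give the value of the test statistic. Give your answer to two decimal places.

137.92

Row totals: 281, 578. Column totals: 267, 143, 282, 167. Grand total N = 859.
Expected counts (row total × column total / N):
  Candidate A, District 1: 281×267/859 = 87.342
  Candidate A, District 2: 281×143/859 = 46.779
  Candidate A, District 3: 281×282/859 = 92.249
  Candidate A, District 4: 281×167/859 = 54.630
  Candidate B, District 1: 578×267/859 = 179.658
  Candidate B, District 2: 578×143/859 = 96.221
  Candidate B, District 3: 578×282/859 = 189.751
  Candidate B, District 4: 578×167/859 = 112.370
Contributions (O − E)²/E:
  (42 − 87.342)²/87.342 = 23.5385
  (27 − 46.779)²/46.779 = 8.3629
  (100 − 92.249)²/92.249 = 0.6513
  (112 − 54.630)²/54.630 = 60.2474
  (225 − 179.658)²/179.658 = 11.4434
  (116 − 96.221)²/96.221 = 4.0657
  (182 − 189.751)²/189.751 = 0.3166
  (55 − 112.370)²/112.370 = 29.2900
χ² = 23.5385 + 8.3629 + 0.6513 + 60.2474 + 11.4434 + 4.0657 + 0.3166 + 29.2900 = 137.92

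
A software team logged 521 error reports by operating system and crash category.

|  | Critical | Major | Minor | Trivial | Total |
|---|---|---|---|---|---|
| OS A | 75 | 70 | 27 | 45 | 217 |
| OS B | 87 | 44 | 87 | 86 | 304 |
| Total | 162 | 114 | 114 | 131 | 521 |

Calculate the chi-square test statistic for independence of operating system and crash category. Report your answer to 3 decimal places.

37.755

Grand total N = 521.
Expected counts (row total × column total / N):
  OS A, Critical: 217×162/521 = 67.4741
  OS A, Major: 217×114/521 = 47.4818
  OS A, Minor: 217×114/521 = 47.4818
  OS A, Trivial: 217×131/521 = 54.5624
  OS B, Critical: 304×162/521 = 94.5259
  OS B, Major: 304×114/521 = 66.5182
  OS B, Minor: 304×114/521 = 66.5182
  OS B, Trivial: 304×131/521 = 76.4376
Contributions (O − E)²/E:
  (75 − 67.4741)²/67.4741 = 0.8394
  (70 − 47.4818)²/47.4818 = 10.6792
  (27 − 47.4818)²/47.4818 = 8.8351
  (45 − 54.5624)²/54.5624 = 1.6759
  (87 − 94.5259)²/94.5259 = 0.5992
  (44 − 66.5182)²/66.5182 = 7.6230
  (87 − 66.5182)²/66.5182 = 6.3066
  (86 − 76.4376)²/76.4376 = 1.1963
χ² = 0.8394 + 10.6792 + 8.8351 + 1.6759 + 0.5992 + 7.6230 + 6.3066 + 1.1963 = 37.755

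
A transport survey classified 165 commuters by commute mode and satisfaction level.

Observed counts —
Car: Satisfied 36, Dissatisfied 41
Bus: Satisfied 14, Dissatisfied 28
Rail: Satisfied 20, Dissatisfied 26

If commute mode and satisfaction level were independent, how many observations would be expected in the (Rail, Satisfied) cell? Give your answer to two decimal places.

19.52

Row total (Rail) = 46; column total (Satisfied) = 70; grand total N = 165.
Expected count = (row total × column total) / N = 46 × 70 / 165 = 19.52.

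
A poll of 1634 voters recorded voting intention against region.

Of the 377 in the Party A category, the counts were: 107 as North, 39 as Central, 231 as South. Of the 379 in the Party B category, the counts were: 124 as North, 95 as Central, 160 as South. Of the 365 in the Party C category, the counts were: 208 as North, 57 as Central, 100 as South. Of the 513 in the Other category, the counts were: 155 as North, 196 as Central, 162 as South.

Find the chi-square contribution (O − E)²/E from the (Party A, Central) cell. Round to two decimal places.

28.32

Row total (Party A) = 377; column total (Central) = 387; N = 1634.
Expected count E = 377 × 387 / 1634 = 89.289.
Contribution = (O − E)²/E = (39 − 89.289)² / 89.289 = 28.32.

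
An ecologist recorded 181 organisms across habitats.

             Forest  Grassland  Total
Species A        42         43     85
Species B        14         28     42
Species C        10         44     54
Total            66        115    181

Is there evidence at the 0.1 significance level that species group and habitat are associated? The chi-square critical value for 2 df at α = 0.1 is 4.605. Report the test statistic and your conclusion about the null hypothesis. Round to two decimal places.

13.83; reject H₀

Grand total N = 181.
Expected counts (row total × column total / N):
  Species A, Forest: 85×66/181 = 30.9945
  Species A, Grassland: 85×115/181 = 54.0055
  Species B, Forest: 42×66/181 = 15.3149
  Species B, Grassland: 42×115/181 = 26.6851
  Species C, Forest: 54×66/181 = 19.6906
  Species C, Grassland: 54×115/181 = 34.3094
Contributions (O − E)²/E:
  (42 − 30.9945)²/30.9945 = 3.9078
  (43 − 54.0055)²/54.0055 = 2.2428
  (14 − 15.3149)²/15.3149 = 0.1129
  (28 − 26.6851)²/26.6851 = 0.0648
  (10 − 19.6906)²/19.6906 = 4.7692
  (44 − 34.3094)²/34.3094 = 2.7371
χ² = 3.9078 + 2.2428 + 0.1129 + 0.0648 + 4.7692 + 2.7371 = 13.83
df = (3−1)(2−1) = 2. Since 13.83 > 4.605, reject the null hypothesis of independence at α = 0.1.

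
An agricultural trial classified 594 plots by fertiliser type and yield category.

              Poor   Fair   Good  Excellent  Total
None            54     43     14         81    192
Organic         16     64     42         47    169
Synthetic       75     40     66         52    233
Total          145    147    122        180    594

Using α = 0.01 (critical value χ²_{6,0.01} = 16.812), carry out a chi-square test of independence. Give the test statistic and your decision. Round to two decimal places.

78.93; reject H₀

Grand total N = 594.
Expected counts (row total × column total / N):
  None, Poor: 192×145/594 = 46.8687
  None, Fair: 192×147/594 = 47.5152
  None, Good: 192×122/594 = 39.4343
  None, Excellent: 192×180/594 = 58.1818
  Organic, Poor: 169×145/594 = 41.2542
  Organic, Fair: 169×147/594 = 41.8232
  Organic, Good: 169×122/594 = 34.7104
  Organic, Excellent: 169×180/594 = 51.2121
  Synthetic, Poor: 233×145/594 = 56.8771
  Synthetic, Fair: 233×147/594 = 57.6616
  Synthetic, Good: 233×122/594 = 47.8552
  Synthetic, Excellent: 233×180/594 = 70.6061
Contributions (O − E)²/E:
  (54 − 46.8687)²/46.8687 = 1.0851
  (43 − 47.5152)²/47.5152 = 0.4291
  (14 − 39.4343)²/39.4343 = 16.4046
  (81 − 58.1818)²/58.1818 = 8.9490
  (16 − 41.2542)²/41.2542 = 15.4596
  (64 − 41.8232)²/41.8232 = 11.7593
  (42 − 34.7104)²/34.7104 = 1.5309
  (47 − 51.2121)²/51.2121 = 0.3464
  (75 − 56.8771)²/56.8771 = 5.7745
  (40 − 57.6616)²/57.6616 = 5.4097
  (66 − 47.8552)²/47.8552 = 6.8798
  (52 − 70.6061)²/70.6061 = 4.9031
χ² = 1.0851 + 0.4291 + 16.4046 + 8.9490 + 15.4596 + 11.7593 + 1.5309 + 0.3464 + 5.7745 + 5.4097 + 6.8798 + 4.9031 = 78.93
df = (3−1)(4−1) = 6. Since 78.93 > 16.812, reject the null hypothesis of independence at α = 0.01.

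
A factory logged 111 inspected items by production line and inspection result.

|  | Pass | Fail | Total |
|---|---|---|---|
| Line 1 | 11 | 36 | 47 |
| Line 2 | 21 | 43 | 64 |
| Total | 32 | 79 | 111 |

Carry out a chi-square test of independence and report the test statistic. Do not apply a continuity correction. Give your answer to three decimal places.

Grand total N = 111.
Expected counts (row total × column total / N):
  Line 1, Pass: 47×32/111 = 13.5495
  Line 1, Fail: 47×79/111 = 33.4505
  Line 2, Pass: 64×32/111 = 18.4505
  Line 2, Fail: 64×79/111 = 45.5495
Contributions (O − E)²/E:
  (11 − 13.5495)²/13.5495 = 0.4797
  (36 − 33.4505)²/33.4505 = 0.1943
  (21 − 18.4505)²/18.4505 = 0.3523
  (43 − 45.5495)²/45.5495 = 0.1427
χ² = 0.4797 + 0.1943 + 0.3523 + 0.1427 = 1.169

1.169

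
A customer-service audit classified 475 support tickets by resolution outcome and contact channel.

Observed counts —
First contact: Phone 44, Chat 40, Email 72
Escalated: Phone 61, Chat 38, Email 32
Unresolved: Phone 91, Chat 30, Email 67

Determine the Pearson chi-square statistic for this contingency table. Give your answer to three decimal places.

25.655

Row totals: 156, 131, 188. Column totals: 196, 108, 171. Grand total N = 475.
Expected counts (row total × column total / N):
  First contact, Phone: 156×196/475 = 64.3705
  First contact, Chat: 156×108/475 = 35.4695
  First contact, Email: 156×171/475 = 56.1600
  Escalated, Phone: 131×196/475 = 54.0547
  Escalated, Chat: 131×108/475 = 29.7853
  Escalated, Email: 131×171/475 = 47.1600
  Unresolved, Phone: 188×196/475 = 77.5747
  Unresolved, Chat: 188×108/475 = 42.7453
  Unresolved, Email: 188×171/475 = 67.6800
Contributions (O − E)²/E:
  (44 − 64.3705)²/64.3705 = 6.4464
  (40 − 35.4695)²/35.4695 = 0.5787
  (72 − 56.1600)²/56.1600 = 4.4677
  (61 − 54.0547)²/54.0547 = 0.8924
  (38 − 29.7853)²/29.7853 = 2.2656
  (32 − 47.1600)²/47.1600 = 4.8733
  (91 − 77.5747)²/77.5747 = 2.3234
  (30 − 42.7453)²/42.7453 = 3.8002
  (67 − 67.6800)²/67.6800 = 0.0068
χ² = 6.4464 + 0.5787 + 4.4677 + 0.8924 + 2.2656 + 4.8733 + 2.3234 + 3.8002 + 0.0068 = 25.655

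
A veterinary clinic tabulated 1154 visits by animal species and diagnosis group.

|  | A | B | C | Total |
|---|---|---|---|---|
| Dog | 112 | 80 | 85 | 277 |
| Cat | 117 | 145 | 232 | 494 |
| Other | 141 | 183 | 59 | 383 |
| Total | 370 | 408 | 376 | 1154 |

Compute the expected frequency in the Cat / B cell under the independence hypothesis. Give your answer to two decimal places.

174.66

Row total (Cat) = 494; column total (B) = 408; grand total N = 1154.
Expected count = (row total × column total) / N = 494 × 408 / 1154 = 174.66.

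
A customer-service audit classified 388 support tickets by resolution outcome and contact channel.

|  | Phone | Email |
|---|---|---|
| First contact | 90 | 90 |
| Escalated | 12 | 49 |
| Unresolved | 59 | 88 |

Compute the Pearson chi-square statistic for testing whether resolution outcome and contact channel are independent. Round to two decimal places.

17.44

Row totals: 180, 61, 147. Column totals: 161, 227. Grand total N = 388.
Expected counts (row total × column total / N):
  First contact, Phone: 180×161/388 = 74.691
  First contact, Email: 180×227/388 = 105.309
  Escalated, Phone: 61×161/388 = 25.312
  Escalated, Email: 61×227/388 = 35.688
  Unresolved, Phone: 147×161/388 = 60.997
  Unresolved, Email: 147×227/388 = 86.003
Contributions (O − E)²/E:
  (90 − 74.691)²/74.691 = 3.1378
  (90 − 105.309)²/105.309 = 2.2255
  (12 − 25.312)²/25.312 = 7.0010
  (49 − 35.688)²/35.688 = 4.9655
  (59 − 60.997)²/60.997 = 0.0654
  (88 − 86.003)²/86.003 = 0.0464
χ² = 3.1378 + 2.2255 + 7.0010 + 4.9655 + 0.0654 + 0.0464 = 17.44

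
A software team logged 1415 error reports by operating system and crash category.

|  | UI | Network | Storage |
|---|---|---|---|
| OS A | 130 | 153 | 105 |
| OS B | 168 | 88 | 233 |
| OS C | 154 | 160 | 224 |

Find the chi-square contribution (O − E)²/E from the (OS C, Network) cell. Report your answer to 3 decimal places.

0.372

Row total (OS C) = 538; column total (Network) = 401; N = 1415.
Expected count E = 538 × 401 / 1415 = 152.46502.
Contribution = (O − E)²/E = (160 − 152.46502)² / 152.46502 = 0.372.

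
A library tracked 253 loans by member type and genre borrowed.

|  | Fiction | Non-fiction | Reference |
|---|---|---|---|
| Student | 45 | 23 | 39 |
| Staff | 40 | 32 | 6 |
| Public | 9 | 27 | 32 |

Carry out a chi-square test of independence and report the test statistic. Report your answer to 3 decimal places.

42.891

Row totals: 107, 78, 68. Column totals: 94, 82, 77. Grand total N = 253.
Expected counts (row total × column total / N):
  Student, Fiction: 107×94/253 = 39.7549
  Student, Non-fiction: 107×82/253 = 34.6798
  Student, Reference: 107×77/253 = 32.5652
  Staff, Fiction: 78×94/253 = 28.9802
  Staff, Non-fiction: 78×82/253 = 25.2806
  Staff, Reference: 78×77/253 = 23.7391
  Public, Fiction: 68×94/253 = 25.2648
  Public, Non-fiction: 68×82/253 = 22.0395
  Public, Reference: 68×77/253 = 20.6957
Contributions (O − E)²/E:
  (45 − 39.7549)²/39.7549 = 0.6920
  (23 − 34.6798)²/34.6798 = 3.9336
  (39 − 32.5652)²/32.5652 = 1.2715
  (40 − 28.9802)²/28.9802 = 4.1903
  (32 − 25.2806)²/25.2806 = 1.7860
  (6 − 23.7391)²/23.7391 = 13.2556
  (9 − 25.2648)²/25.2648 = 10.4708
  (27 − 22.0395)²/22.0395 = 1.1165
  (32 − 20.6957)²/20.6957 = 6.1746
χ² = 0.6920 + 3.9336 + 1.2715 + 4.1903 + 1.7860 + 13.2556 + 10.4708 + 1.1165 + 6.1746 = 42.891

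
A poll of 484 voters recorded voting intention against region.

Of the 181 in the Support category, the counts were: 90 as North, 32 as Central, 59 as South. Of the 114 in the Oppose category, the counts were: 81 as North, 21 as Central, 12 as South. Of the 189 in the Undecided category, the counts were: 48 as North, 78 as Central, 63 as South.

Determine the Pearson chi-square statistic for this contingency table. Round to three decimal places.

Row totals: 181, 114, 189. Column totals: 219, 131, 134. Grand total N = 484.
Expected counts (row total × column total / N):
  Support, North: 181×219/484 = 81.8988
  Support, Central: 181×131/484 = 48.9897
  Support, South: 181×134/484 = 50.1116
  Oppose, North: 114×219/484 = 51.5826
  Oppose, Central: 114×131/484 = 30.8554
  Oppose, South: 114×134/484 = 31.5620
  Undecided, North: 189×219/484 = 85.5186
  Undecided, Central: 189×131/484 = 51.1550
  Undecided, South: 189×134/484 = 52.3264
Contributions (O − E)²/E:
  (90 − 81.8988)²/81.8988 = 0.8013
  (32 − 48.9897)²/48.9897 = 5.8921
  (59 − 50.1116)²/50.1116 = 1.5766
  (81 − 51.5826)²/51.5826 = 16.7767
  (21 − 30.8554)²/30.8554 = 3.1479
  (12 − 31.5620)²/31.5620 = 12.1244
  (48 − 85.5186)²/85.5186 = 16.4601
  (78 − 51.1550)²/51.1550 = 14.0877
  (63 − 52.3264)²/52.3264 = 2.1772
χ² = 0.8013 + 5.8921 + 1.5766 + 16.7767 + 3.1479 + 12.1244 + 16.4601 + 14.0877 + 2.1772 = 73.044

73.044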